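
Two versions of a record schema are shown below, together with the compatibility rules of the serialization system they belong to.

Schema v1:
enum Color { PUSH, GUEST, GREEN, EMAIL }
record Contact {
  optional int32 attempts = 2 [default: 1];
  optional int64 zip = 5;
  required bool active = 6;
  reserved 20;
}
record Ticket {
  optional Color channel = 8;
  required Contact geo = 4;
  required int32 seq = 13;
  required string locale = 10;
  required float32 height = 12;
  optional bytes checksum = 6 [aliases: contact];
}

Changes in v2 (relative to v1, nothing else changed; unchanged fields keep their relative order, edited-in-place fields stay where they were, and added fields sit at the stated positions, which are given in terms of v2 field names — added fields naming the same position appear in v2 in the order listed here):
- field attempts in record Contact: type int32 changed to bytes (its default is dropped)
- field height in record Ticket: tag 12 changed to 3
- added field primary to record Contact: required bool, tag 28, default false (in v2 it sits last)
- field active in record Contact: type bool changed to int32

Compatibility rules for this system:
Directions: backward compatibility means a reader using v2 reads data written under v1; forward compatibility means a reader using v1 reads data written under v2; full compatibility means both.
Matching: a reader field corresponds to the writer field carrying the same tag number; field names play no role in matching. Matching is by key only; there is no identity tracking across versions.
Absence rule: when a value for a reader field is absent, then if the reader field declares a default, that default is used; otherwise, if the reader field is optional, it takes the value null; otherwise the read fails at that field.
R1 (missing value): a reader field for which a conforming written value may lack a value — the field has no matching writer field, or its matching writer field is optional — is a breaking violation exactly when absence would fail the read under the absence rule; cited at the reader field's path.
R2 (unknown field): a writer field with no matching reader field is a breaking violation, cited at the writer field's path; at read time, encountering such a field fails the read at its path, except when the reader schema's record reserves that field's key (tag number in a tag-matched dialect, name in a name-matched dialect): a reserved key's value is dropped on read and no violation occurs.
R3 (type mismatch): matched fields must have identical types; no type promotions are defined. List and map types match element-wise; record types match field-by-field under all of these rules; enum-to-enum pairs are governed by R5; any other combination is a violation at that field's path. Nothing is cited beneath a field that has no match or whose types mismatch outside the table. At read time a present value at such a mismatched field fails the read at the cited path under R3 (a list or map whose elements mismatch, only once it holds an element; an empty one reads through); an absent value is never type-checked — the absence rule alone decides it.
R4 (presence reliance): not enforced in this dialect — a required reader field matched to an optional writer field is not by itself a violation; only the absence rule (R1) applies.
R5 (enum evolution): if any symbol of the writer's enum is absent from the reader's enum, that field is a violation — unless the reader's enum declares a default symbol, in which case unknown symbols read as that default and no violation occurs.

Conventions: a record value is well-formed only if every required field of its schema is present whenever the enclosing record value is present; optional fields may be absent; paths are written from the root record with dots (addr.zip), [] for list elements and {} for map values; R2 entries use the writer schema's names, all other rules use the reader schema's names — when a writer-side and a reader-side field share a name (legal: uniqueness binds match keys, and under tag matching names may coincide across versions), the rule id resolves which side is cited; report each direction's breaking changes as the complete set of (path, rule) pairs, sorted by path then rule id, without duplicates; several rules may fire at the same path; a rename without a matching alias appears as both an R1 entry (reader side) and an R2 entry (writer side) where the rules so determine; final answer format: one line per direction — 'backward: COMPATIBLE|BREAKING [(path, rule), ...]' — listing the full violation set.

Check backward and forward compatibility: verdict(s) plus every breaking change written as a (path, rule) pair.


in Ticket below, arrows point writer -> reader
backward on Ticket — v2 reading data written by v1:
  channel: Color -> Color, writer optional; from channel
  geo: Contact -> Contact, writer required; from geo
  seq: int32 -> int32, writer required; from seq
  locale: string -> string, writer required; from locale
  height: no writer match
  checksum: bytes -> bytes, writer optional; from checksum
  writer field height has no reader counterpart
  geo.attempts: int32 -> bytes, writer optional; from geo.attempts
  geo.zip: int64 -> int64, writer optional; from geo.zip
  geo.active: bool -> int32, writer required; from geo.active
  geo.primary: no writer match
  violation R3 at geo.active
  violation R3 at geo.attempts
  violation R1 at height
  violation R2 at height
  backward on Ticket therefore BREAKING (4)
forward on Ticket — v1 reading data written by v2:
  channel: Color -> Color, writer optional; from channel
  geo: Contact -> Contact, writer required; from geo
  seq: int32 -> int32, writer required; from seq
  locale: string -> string, writer required; from locale
  height: no writer match
  checksum: bytes -> bytes, writer optional; from checksum
  writer field height has no reader counterpart
  geo.attempts: bytes -> int32, writer optional; from geo.attempts
  geo.zip: int64 -> int64, writer optional; from geo.zip
  geo.active: int32 -> bool, writer required; from geo.active
  writer field geo.primary has no reader counterpart
  violation R3 at geo.active
  violation R3 at geo.attempts
  violation R2 at geo.primary
  violation R1 at height
  violation R2 at height
  forward on Ticket therefore BREAKING (5)

backward: BREAKING [(geo.active, R3), (geo.attempts, R3), (height, R1), (height, R2)]; forward: BREAKING [(geo.active, R3), (geo.attempts, R3), (geo.primary, R2), (height, R1), (height, R2)]


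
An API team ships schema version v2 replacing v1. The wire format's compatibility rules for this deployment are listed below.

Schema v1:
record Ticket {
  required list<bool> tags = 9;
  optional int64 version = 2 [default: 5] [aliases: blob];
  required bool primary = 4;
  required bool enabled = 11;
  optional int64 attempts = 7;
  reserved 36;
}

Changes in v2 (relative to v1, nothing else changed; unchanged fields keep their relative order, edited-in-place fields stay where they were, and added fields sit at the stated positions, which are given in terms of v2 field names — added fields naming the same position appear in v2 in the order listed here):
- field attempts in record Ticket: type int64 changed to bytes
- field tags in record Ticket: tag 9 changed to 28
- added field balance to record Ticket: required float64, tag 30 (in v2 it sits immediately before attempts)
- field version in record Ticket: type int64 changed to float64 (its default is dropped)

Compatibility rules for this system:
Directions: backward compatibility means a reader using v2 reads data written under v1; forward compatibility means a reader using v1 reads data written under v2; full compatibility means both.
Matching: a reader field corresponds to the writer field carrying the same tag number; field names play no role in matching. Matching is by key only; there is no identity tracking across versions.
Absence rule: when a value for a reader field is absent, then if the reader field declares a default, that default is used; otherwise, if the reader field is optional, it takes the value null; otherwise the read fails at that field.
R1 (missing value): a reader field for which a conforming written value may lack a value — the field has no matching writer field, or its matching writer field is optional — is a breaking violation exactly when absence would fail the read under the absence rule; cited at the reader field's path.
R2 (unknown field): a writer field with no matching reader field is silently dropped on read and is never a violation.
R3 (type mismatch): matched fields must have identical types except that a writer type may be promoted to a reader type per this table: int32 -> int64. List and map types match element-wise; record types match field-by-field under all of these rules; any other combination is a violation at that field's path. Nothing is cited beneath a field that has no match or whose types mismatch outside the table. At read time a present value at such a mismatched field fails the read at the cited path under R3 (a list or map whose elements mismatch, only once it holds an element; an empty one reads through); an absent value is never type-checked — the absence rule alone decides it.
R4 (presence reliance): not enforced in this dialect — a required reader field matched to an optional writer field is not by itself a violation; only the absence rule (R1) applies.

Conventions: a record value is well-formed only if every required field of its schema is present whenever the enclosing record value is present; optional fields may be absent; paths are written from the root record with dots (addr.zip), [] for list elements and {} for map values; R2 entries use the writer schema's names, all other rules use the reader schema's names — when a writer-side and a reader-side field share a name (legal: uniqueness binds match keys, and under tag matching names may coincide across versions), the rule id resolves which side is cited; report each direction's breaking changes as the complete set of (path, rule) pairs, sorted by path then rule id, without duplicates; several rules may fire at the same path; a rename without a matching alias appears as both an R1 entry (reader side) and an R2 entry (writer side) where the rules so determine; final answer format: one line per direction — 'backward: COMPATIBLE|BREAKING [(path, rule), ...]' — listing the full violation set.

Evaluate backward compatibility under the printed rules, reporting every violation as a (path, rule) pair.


in Ticket below, arrows point writer -> reader
backward on Ticket — v2 reading data written by v1:
  no writer field matches reader tags
  writer optional, int64 -> float64: reader version maps from writer version
  writer required, bool -> bool: reader primary maps from writer primary
  writer required, bool -> bool: reader enabled maps from writer enabled
  no writer field matches reader balance
  writer optional, int64 -> bytes: reader attempts maps from writer attempts
  tags (writer side), unknown to reader
  R3 fires at attempts
  R1 fires at balance
  R1 fires at tags
  R3 fires at version
  => backward: BREAKING (4)

backward: BREAKING [(attempts, R3), (balance, R1), (tags, R1), (version, R3)]


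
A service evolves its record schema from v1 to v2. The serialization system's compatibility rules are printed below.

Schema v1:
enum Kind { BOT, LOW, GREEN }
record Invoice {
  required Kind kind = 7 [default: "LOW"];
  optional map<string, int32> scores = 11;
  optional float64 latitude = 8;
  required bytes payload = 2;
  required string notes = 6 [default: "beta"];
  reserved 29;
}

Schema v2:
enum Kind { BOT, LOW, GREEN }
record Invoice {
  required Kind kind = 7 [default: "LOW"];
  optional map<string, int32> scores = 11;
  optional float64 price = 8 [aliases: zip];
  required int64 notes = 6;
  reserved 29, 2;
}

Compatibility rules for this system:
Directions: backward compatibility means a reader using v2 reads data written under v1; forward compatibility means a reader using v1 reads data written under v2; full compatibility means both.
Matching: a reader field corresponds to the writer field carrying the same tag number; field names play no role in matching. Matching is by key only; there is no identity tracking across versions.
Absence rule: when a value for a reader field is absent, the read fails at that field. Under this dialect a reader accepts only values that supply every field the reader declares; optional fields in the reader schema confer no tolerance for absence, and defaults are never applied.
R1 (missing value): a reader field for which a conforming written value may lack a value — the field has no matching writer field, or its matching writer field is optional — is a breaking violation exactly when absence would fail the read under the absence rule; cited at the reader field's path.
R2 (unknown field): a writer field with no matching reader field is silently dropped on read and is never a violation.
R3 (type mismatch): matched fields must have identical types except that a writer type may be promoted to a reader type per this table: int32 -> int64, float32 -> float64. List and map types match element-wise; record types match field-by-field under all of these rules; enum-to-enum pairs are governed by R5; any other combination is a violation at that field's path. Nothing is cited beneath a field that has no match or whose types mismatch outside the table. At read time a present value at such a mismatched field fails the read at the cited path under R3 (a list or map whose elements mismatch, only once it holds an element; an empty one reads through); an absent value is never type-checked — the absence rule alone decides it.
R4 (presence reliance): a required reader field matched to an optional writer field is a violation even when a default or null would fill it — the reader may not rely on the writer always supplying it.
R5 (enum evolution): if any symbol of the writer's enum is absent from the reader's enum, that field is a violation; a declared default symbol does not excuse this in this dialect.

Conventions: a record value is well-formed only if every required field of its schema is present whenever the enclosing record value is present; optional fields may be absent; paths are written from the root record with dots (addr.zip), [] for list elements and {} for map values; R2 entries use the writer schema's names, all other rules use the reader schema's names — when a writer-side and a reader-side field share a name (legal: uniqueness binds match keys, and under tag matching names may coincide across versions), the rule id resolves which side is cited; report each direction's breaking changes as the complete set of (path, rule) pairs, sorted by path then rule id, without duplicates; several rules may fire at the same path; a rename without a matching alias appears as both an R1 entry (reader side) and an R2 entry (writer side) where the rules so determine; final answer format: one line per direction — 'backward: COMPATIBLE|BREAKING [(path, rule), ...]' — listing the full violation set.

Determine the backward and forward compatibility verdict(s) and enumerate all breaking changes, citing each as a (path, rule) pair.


each type pair in Invoice: writer, then reader
backward for Invoice (reader v2, writer v1):
  kind <- kind (Kind -> Kind, writer required)
  scores <- scores (map<string, int32> -> map<string, int32>, writer optional)
  price <- latitude (float64 -> float64, writer optional)
  notes <- notes (string -> int64, writer required)
  payload (writer side), unknown to reader
  R3 fires at notes
  R1 fires at price
  R1 fires at scores
  => 3 violation(s): backward is BREAKING for Invoice
forward for Invoice (reader v1, writer v2):
  kind <- kind (Kind -> Kind, writer required)
  scores <- scores (map<string, int32> -> map<string, int32>, writer optional)
  latitude <- price (float64 -> float64, writer optional)
  payload has no writer counterpart
  notes <- notes (int64 -> string, writer required)
  R1 fires at latitude
  R3 fires at notes
  R1 fires at payload
  R1 fires at scores
  => 4 violation(s): forward is BREAKING for Invoice

backward: BREAKING [(notes, R3), (price, R1), (scores, R1)]; forward: BREAKING [(latitude, R1), (notes, R3), (payload, R1), (scores, R1)]


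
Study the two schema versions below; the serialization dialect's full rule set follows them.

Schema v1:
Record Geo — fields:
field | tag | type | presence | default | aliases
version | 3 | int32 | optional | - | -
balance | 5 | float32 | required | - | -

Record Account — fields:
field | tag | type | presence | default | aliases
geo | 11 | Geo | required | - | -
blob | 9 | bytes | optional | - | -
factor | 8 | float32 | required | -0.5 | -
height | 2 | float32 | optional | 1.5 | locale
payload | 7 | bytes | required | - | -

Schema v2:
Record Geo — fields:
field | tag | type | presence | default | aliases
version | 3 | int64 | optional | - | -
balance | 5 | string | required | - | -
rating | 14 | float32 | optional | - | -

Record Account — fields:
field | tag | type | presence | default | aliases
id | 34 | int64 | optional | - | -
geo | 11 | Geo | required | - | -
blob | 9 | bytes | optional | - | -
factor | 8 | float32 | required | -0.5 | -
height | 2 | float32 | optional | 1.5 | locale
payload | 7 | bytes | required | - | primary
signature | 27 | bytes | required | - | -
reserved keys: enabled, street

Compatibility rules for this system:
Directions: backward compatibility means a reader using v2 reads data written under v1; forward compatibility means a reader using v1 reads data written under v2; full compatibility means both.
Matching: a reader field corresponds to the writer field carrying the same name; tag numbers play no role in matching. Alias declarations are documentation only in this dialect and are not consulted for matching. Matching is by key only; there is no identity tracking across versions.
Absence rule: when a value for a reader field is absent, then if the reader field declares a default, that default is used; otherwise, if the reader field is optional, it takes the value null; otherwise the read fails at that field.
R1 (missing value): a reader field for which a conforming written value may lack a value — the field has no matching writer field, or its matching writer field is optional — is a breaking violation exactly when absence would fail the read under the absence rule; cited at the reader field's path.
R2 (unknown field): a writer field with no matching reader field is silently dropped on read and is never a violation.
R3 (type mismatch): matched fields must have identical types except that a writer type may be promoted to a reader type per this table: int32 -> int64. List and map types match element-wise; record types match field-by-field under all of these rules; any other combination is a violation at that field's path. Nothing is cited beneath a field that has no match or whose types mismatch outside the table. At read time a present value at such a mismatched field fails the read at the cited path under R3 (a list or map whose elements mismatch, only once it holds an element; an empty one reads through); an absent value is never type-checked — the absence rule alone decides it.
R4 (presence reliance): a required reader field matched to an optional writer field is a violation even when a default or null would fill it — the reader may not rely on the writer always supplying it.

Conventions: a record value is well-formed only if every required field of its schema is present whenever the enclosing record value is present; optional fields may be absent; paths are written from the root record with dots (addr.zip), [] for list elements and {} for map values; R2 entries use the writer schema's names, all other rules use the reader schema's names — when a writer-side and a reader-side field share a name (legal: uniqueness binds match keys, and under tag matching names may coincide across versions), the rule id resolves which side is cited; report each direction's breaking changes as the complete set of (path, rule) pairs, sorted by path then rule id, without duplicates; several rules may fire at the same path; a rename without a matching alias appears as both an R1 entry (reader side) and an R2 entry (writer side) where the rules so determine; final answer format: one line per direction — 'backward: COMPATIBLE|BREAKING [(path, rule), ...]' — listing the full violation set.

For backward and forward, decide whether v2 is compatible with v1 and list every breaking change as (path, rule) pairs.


in Account below, arrows point writer -> reader
checking backward for Account: reader v2 against writer v1:
  id: no writer-side match
  geo: paired with writer geo (Geo -> Geo; writer required)
  blob: paired with writer blob (bytes -> bytes; writer optional)
  factor: paired with writer factor (float32 -> float32; writer required)
  height: paired with writer height (float32 -> float32; writer optional)
  payload: paired with writer payload (bytes -> bytes; writer required)
  signature: no writer-side match
  geo.version: paired with writer geo.version (int32 -> int64; writer optional)
  geo.balance: paired with writer geo.balance (float32 -> string; writer required)
  geo.rating: no writer-side match
  R3 fires at geo.balance
  R1 fires at signature
  => 2 violation(s): backward is BREAKING for Account
checking forward for Account: reader v1 against writer v2:
  geo: paired with writer geo (Geo -> Geo; writer required)
  blob: paired with writer blob (bytes -> bytes; writer optional)
  factor: paired with writer factor (float32 -> float32; writer required)
  height: paired with writer height (float32 -> float32; writer optional)
  payload: paired with writer payload (bytes -> bytes; writer required)
  id (writer side), unknown to reader
  signature (writer side), unknown to reader
  geo.version: paired with writer geo.version (int64 -> int32; writer optional)
  geo.balance: paired with writer geo.balance (string -> float32; writer required)
  geo.rating (writer side), unknown to reader
  R3 fires at geo.balance
  R3 fires at geo.version
  => 2 violation(s): forward is BREAKING for Account

backward: BREAKING [(geo.balance, R3), (signature, R1)]; forward: BREAKING [(geo.balance, R3), (geo.version, R3)]


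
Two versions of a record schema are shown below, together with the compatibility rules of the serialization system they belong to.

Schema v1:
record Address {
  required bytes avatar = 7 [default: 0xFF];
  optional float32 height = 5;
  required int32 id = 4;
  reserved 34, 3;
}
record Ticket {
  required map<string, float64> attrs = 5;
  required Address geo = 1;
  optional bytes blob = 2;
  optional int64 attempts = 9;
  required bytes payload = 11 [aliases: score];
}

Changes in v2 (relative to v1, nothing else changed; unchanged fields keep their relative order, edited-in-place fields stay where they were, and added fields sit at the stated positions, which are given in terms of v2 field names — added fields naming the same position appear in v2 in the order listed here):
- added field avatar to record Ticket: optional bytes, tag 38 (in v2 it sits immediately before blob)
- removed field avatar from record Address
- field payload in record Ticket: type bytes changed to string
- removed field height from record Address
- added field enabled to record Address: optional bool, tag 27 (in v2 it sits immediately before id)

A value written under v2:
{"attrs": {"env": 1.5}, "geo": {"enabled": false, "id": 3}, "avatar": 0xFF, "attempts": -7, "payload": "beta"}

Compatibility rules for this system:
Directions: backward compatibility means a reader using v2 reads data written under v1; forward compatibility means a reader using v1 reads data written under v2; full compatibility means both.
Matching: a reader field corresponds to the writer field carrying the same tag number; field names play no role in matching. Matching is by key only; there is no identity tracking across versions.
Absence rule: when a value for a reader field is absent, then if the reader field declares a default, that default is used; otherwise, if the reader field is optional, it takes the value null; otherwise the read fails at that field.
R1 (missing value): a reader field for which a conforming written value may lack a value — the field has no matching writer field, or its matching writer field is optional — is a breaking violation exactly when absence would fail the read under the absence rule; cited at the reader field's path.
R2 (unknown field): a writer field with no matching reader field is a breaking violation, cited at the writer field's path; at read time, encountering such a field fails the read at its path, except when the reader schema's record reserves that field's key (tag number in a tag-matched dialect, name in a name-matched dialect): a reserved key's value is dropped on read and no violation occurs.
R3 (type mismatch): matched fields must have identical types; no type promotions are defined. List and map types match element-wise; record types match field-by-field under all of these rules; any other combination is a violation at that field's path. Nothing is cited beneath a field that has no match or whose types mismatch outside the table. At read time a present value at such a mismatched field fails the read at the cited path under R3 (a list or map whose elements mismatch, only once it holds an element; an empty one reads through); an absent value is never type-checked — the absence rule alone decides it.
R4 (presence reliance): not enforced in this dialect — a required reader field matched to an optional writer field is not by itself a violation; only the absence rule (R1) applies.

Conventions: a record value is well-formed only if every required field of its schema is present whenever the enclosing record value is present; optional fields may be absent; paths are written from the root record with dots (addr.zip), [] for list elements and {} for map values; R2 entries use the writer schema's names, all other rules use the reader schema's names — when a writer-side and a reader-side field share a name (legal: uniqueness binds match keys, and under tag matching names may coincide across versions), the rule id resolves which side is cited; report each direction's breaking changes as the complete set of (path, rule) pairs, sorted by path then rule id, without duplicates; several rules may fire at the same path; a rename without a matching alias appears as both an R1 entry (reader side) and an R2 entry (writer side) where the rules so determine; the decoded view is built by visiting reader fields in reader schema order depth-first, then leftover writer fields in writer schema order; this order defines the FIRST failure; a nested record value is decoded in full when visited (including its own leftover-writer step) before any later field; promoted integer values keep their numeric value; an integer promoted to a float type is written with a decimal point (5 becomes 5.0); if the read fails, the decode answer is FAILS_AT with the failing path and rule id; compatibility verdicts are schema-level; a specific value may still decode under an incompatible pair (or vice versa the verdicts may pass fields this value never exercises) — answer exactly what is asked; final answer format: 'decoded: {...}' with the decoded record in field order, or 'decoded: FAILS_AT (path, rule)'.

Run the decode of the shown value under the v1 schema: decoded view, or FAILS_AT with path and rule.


in Ticket below, arrows point writer -> reader
decode (reader v1):
  attrs := {"env": 1.5}
  geo.avatar := 0xFF (no value, default fills)
  geo.height := null (not supplied -> null)
  geo.id := 3
  read fails at geo.enabled under R2 (unknown field)
  => FAILS_AT (geo.enabled, R2)
checking off the Ticket differences that do not matter here:
  removed field avatar from record Address -> schema-level compatibility only; this Ticket value's decode is unchanged
  field payload in record Ticket: type bytes changed to string -> schema-level compatibility only; this Ticket value's decode is unchanged
  removed field height from record Address -> schema-level compatibility only; this Ticket value's decode is unchanged
  added field avatar to record Ticket: optional bytes, tag 38 (in v2 it sits immediately before blob) -> schema-level compatibility only; this Ticket value's decode is unchanged

decoded: FAILS_AT (geo.enabled, R2)


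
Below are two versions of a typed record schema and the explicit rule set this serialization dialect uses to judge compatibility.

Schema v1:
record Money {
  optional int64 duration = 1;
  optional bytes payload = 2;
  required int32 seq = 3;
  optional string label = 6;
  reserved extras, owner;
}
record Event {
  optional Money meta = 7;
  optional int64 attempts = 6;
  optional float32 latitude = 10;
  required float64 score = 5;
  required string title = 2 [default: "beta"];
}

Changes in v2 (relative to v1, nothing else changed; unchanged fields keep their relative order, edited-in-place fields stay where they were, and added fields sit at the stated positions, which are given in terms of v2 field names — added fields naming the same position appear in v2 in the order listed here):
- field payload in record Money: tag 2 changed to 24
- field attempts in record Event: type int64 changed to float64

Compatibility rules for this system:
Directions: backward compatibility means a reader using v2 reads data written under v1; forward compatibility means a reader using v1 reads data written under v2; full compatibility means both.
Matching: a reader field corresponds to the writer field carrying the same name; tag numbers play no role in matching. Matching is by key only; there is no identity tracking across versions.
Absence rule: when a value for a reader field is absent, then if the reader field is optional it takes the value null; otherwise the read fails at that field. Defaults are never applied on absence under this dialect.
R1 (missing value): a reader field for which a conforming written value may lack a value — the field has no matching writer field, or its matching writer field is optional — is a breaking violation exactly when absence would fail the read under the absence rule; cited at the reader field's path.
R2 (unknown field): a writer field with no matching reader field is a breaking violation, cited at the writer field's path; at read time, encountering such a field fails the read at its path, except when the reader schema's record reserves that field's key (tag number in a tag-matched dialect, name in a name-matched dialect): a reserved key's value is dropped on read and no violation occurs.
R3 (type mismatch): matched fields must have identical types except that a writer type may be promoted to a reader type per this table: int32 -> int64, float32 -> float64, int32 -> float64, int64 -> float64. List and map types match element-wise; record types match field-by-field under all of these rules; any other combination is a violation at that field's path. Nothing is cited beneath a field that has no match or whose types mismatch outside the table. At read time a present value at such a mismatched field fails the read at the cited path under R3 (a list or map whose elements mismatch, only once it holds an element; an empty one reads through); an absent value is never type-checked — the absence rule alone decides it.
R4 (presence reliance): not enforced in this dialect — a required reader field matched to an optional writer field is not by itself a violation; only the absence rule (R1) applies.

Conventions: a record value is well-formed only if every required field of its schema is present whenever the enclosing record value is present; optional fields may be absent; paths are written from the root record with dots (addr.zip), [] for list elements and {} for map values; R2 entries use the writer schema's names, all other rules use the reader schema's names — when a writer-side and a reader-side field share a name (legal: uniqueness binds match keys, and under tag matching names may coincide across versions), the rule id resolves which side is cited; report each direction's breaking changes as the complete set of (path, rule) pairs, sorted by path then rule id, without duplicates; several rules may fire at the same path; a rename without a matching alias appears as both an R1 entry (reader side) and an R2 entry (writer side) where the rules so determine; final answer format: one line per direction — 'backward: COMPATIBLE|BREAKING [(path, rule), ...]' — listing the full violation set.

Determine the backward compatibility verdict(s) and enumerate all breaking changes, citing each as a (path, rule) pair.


backward: COMPATIBLE []

each type pair in Event: writer, then reader
backward pass over Event, reader schema v2, writer schema v1:
  meta: Money -> Money, writer optional; from meta
  attempts: int64 -> float64, writer optional; from attempts
  latitude: float32 -> float32, writer optional; from latitude
  score: float64 -> float64, writer required; from score
  title: string -> string, writer required; from title
  meta.duration: int64 -> int64, writer optional; from meta.duration
  meta.payload: bytes -> bytes, writer optional; from meta.payload
  meta.seq: int32 -> int32, writer required; from meta.seq
  meta.label: string -> string, writer optional; from meta.label
  => no violations; backward on Event: COMPATIBLE
ruling out the remaining Event differences:
  field payload in record Money: tag 2 changed to 24 -> triggers nothing under Event's printed rules — same verdict
  field attempts in record Event: type int64 changed to float64 -> its effect on Event is confined to the forward direction, not asked


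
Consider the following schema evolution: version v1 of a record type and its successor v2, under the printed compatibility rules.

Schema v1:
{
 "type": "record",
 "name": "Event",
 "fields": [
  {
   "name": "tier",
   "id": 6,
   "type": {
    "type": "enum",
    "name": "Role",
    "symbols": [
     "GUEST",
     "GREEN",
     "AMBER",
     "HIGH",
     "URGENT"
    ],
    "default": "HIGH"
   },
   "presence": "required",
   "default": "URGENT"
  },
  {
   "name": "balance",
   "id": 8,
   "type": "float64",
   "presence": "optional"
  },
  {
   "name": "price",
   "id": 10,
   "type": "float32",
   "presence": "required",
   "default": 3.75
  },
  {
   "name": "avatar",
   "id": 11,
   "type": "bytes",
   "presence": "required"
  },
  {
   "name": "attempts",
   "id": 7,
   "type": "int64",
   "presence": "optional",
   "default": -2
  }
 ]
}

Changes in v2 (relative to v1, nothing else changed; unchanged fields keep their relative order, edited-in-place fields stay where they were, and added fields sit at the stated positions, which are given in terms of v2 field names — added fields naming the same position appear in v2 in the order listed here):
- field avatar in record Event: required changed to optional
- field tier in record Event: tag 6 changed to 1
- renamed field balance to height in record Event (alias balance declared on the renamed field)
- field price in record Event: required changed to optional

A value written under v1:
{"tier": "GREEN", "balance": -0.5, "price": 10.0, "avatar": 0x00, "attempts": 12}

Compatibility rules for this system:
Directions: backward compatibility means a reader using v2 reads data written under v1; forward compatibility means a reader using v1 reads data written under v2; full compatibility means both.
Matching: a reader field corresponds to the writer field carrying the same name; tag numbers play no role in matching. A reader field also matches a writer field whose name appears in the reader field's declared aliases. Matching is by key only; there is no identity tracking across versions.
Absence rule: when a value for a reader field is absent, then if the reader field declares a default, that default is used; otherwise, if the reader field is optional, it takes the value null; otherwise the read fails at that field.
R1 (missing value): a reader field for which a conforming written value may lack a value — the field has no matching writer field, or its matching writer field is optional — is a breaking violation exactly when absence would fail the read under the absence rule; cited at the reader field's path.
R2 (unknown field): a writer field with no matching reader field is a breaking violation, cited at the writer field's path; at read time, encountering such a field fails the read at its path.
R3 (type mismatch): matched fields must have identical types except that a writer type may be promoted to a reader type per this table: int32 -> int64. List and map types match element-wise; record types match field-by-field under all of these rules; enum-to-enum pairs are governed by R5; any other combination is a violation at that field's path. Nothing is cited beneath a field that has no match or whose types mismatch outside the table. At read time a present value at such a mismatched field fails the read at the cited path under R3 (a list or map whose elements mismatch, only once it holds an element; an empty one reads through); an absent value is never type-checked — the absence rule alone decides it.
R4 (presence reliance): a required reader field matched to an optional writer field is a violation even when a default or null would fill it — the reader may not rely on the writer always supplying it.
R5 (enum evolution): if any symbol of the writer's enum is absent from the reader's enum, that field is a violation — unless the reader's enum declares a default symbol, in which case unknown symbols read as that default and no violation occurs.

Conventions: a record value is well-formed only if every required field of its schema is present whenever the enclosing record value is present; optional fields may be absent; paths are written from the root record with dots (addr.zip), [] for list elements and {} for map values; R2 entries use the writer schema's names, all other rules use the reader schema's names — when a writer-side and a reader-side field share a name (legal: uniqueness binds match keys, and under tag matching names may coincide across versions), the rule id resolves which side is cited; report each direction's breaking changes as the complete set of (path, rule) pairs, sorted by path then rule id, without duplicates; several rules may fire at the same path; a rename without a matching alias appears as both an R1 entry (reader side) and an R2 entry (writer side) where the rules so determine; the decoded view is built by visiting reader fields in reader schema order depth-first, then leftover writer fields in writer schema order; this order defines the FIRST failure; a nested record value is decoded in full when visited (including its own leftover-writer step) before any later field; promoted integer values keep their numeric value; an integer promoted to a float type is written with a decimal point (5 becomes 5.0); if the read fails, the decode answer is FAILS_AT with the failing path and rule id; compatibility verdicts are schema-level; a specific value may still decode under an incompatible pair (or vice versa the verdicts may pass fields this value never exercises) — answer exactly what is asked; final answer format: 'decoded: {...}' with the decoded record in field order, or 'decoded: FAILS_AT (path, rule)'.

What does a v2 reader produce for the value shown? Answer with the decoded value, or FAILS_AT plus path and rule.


the writer's type comes first in each Event pair
migrating the Event value to v2:
  tier := "GREEN"
  height := -0.5 (from writer balance)
  price := 10.0
  avatar := 0x00
  attempts := 12
  => decoded: {"tier": "GREEN", "height": -0.5, "price": 10.0, "avatar": 0x00, "attempts": 12}
the other Event changes do not affect what is asked:
  field avatar in record Event: required changed to optional -> changes Event's schema-level verdicts only — the decode of this value is the same
  field tier in record Event: tag 6 changed to 1 -> fires no rule on Event under this dialect and leaves the result unchanged
  field price in record Event: required changed to optional -> changes Event's schema-level verdicts only — the decode of this value is the same

decoded: {"tier": "GREEN", "height": -0.5, "price": 10.0, "avatar": 0x00, "attempts": 12}


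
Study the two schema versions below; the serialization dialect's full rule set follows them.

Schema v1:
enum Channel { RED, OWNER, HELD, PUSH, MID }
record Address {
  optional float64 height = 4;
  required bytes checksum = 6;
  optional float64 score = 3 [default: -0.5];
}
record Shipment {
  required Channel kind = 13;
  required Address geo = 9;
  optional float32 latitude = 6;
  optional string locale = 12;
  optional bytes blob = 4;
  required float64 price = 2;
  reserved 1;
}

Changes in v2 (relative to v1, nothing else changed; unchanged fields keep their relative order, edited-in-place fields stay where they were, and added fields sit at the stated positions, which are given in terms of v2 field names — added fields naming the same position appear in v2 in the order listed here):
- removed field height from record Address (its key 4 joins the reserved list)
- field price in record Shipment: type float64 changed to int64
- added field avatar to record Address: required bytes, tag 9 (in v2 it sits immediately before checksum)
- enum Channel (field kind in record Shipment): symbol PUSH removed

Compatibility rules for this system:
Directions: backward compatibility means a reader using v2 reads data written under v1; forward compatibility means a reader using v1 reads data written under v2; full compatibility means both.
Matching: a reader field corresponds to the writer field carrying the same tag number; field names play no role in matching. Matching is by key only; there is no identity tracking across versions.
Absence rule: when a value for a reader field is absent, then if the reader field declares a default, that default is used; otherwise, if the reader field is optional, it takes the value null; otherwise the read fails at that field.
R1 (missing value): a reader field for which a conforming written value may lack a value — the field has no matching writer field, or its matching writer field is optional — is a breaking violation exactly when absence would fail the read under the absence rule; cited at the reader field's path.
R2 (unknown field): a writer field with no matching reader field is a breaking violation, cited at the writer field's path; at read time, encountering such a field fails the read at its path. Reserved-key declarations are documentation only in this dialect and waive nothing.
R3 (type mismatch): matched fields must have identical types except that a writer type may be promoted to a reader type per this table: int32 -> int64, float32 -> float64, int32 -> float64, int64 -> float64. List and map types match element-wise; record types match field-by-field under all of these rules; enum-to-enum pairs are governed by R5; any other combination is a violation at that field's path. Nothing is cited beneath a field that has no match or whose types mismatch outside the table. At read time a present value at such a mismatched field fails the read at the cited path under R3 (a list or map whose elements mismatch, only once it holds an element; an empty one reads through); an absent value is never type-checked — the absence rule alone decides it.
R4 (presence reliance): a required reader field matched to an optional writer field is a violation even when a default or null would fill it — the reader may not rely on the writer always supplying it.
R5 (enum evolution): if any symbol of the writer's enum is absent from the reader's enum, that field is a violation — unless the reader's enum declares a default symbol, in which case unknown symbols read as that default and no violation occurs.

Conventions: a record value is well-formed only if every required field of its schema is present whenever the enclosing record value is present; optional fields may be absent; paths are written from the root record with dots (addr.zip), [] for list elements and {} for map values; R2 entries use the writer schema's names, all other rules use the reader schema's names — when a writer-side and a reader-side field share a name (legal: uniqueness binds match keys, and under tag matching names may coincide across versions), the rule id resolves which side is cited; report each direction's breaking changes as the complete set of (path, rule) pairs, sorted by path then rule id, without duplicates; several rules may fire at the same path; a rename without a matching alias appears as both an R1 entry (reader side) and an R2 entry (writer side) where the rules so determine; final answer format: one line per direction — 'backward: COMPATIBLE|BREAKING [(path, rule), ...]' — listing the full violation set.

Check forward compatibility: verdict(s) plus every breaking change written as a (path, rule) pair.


forward: BREAKING [(geo.avatar, R2)]

each type pair in Shipment: writer, then reader
forward analysis of Shipment with v1 as reader and v2 as writer:
  kind: paired with writer kind (Channel -> Channel; writer required)
  geo: paired with writer geo (Address -> Address; writer required)
  latitude: paired with writer latitude (float32 -> float32; writer optional)
  locale: paired with writer locale (string -> string; writer optional)
  blob: paired with writer blob (bytes -> bytes; writer optional)
  price: paired with writer price (int64 -> float64; writer required)
  geo.height: no writer-side match
  geo.checksum: paired with writer geo.checksum (bytes -> bytes; writer required)
  geo.score: paired with writer geo.score (float64 -> float64; writer optional)
  writer geo.avatar: unknown to reader
  rule R2 violated at geo.avatar
  => forward: BREAKING (1)
checking off the Shipment differences that do not matter here:
  removed field height from record Address (its key 4 joins the reserved list) -> its effect on Shipment is confined to the backward direction, not asked
  field price in record Shipment: type float64 changed to int64 -> its effect on Shipment is confined to the backward direction, not asked
  enum Channel (field kind in record Shipment): symbol PUSH removed -> its effect on Shipment is confined to the backward direction, not asked
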